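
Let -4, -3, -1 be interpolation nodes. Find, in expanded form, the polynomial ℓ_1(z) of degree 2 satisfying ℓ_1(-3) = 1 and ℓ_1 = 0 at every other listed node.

ℓ_1(z) = -(1/2)z^2 - (5/2)z - 2

ℓ_1(z) = (z + 4)(z + 1) / [(1)·(-2)]
       = (z^2 + 5z + 4) / (-2)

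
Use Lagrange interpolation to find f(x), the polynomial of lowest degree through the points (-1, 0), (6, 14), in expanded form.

f(x) = 2x + 2

L_0(x) = (x - 6) / [-7] = -(1/7)x + 6/7
L_1(x) = (x + 1) / [7] = (1/7)x + 1/7
f(x) = 0·L_0 + 14·L_1
  0·L_0(x) = 0
  14·L_1(x) = 2x + 2
Adding term by term: 2x + 2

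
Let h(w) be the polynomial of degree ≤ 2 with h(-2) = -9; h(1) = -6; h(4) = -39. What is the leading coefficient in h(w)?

-2

L_0(w) = (w - 1)(w - 4) / [18] = (1/18)w^2 - (5/18)w + 2/9
L_1(w) = (w + 2)(w - 4) / [-9] = -(1/9)w^2 + (2/9)w + 8/9
L_2(w) = (w + 2)(w - 1) / [18] = (1/18)w^2 + (1/18)w - 1/9
h(w) = (-9)·L_0 + (-6)·L_1 + (-39)·L_2
Only the coefficient of w^2 is needed; take it from each L_i and combine:
(-9)·(1/18) + (-6)·(-1/9) + (-39)·(1/18) = -2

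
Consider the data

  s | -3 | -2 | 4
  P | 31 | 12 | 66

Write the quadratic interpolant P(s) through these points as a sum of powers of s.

Newton's divided differences:
P[-3,-2] = (12 - 31) / (-2 - (-3)) = -19
P[-2,4] = (66 - 12) / (4 - (-2)) = 9
P[-3,-2,4] = (9 - (-19)) / (4 - (-3)) = 4
P(s) = 31 + (-19)·(s + 3) + 4·(s + 3)(s + 2)
Expanding: P(s) = 4s^2 + s - 2

P(s) = 4s^2 + s - 2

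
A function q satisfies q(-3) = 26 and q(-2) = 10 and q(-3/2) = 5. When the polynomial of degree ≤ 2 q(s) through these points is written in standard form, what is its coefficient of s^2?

4

The leading coefficient equals the top divided difference q[-3,-2,-3/2].
q[-3,-2] = (10 - 26) / (-2 - (-3)) = -16
q[-2,-3/2] = (5 - 10) / (-3/2 - (-2)) = -10
q[-3,-2,-3/2] = (-10 - (-16)) / (-3/2 - (-3)) = 4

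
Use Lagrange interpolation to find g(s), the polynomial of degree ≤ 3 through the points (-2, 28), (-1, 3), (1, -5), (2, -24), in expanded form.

L_0(s) = (s + 1)(s - 1)(s - 2) / [-12] = -(1/12)s^3 + (1/6)s^2 + (1/12)s - 1/6
L_1(s) = (s + 2)(s - 1)(s - 2) / [6] = (1/6)s^3 - (1/6)s^2 - (2/3)s + 2/3
L_2(s) = (s + 2)(s + 1)(s - 2) / [-6] = -(1/6)s^3 - (1/6)s^2 + (2/3)s + 2/3
L_3(s) = (s + 2)(s + 1)(s - 1) / [12] = (1/12)s^3 + (1/6)s^2 - (1/12)s - 1/6
g(s) = 28·L_0 + 3·L_1 + (-5)·L_2 + (-24)·L_3
  28·L_0(s) = -(7/3)s^3 + (14/3)s^2 + (7/3)s - 14/3
  3·L_1(s) = (1/2)s^3 - (1/2)s^2 - 2s + 2
  (-5)·L_2(s) = (5/6)s^3 + (5/6)s^2 - (10/3)s - 10/3
  (-24)·L_3(s) = -2s^3 - 4s^2 + 2s + 4
Adding term by term: -3s^3 + s^2 - s - 2

g(s) = -3s^3 + s^2 - s - 2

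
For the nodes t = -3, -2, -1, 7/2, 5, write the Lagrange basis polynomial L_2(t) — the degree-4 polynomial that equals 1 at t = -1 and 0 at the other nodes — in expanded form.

L_2(t) = (t + 3)(t + 2)(t - 7/2)(t - 5) / [(2)·(1)·(-9/2)·(-6)]
       = (t^4 - (7/2)t^3 - 19t^2 + (73/2)t + 105) / (54)

L_2(t) = (1/54)t^4 - (7/108)t^3 - (19/54)t^2 + (73/108)t + 35/18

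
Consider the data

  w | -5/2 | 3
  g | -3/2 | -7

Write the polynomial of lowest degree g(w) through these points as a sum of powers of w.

Build the Lagrange basis polynomials:
L_0(w) = (w - 3) / [-11/2] = -(2/11)w + 6/11
L_1(w) = (w + 5/2) / [11/2] = (2/11)w + 5/11
g(w) = (-3/2)·L_0 + (-7)·L_1
  (-3/2)·L_0(w) = (3/11)w - 9/11
  (-7)·L_1(w) = -(14/11)w - 35/11
Adding term by term: -w - 4

g(w) = -w - 4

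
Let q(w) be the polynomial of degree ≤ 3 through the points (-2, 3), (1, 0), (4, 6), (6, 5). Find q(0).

-1

Evaluate each Lagrange basis at w = 0:
L_0(0) = (-1)·(-4)·(-6)/[(-3)·(-6)·(-8)] = 1/6
L_1(0) = (2)·(-4)·(-6)/[(3)·(-3)·(-5)] = 16/15
L_2(0) = (2)·(-1)·(-6)/[(6)·(3)·(-2)] = -1/3
L_3(0) = (2)·(-1)·(-4)/[(8)·(5)·(2)] = 1/10
Sum: 3·(1/6) + 0 + 6·(-1/3) + 5·(1/10) = -1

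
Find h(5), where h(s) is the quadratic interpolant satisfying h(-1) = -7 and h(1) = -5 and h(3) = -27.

Evaluate each Lagrange basis at s = 5:
L_0(5) = (4)·(2)/[(-2)·(-4)] = 1
L_1(5) = (6)·(2)/[(2)·(-2)] = -3
L_2(5) = (6)·(4)/[(4)·(2)] = 3
Sum: (-7)·(1) + (-5)·(-3) + (-27)·(3) = -73

-73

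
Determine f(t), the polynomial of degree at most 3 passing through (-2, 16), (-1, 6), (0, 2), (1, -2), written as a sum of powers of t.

f(t) = -t^3 - 3t + 2

Build the Lagrange basis polynomials:
L_0(t) = (t + 1)t(t - 1) / [-6] = -(1/6)t^3 + (1/6)t
L_1(t) = (t + 2)t(t - 1) / [2] = (1/2)t^3 + (1/2)t^2 - t
L_2(t) = (t + 2)(t + 1)(t - 1) / [-2] = -(1/2)t^3 - t^2 + (1/2)t + 1
L_3(t) = (t + 2)(t + 1)t / [6] = (1/6)t^3 + (1/2)t^2 + (1/3)t
f(t) = 16·L_0 + 6·L_1 + 2·L_2 + (-2)·L_3
  16·L_0(t) = -(8/3)t^3 + (8/3)t
  6·L_1(t) = 3t^3 + 3t^2 - 6t
  2·L_2(t) = -t^3 - 2t^2 + t + 2
  (-2)·L_3(t) = -(1/3)t^3 - t^2 - (2/3)t
Adding term by term: -t^3 - 3t + 2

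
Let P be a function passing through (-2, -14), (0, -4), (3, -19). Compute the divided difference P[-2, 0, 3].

-2

P[-2,0] = (-4 - (-14)) / (0 - (-2)) = 5
P[0,3] = (-19 - (-4)) / (3 - 0) = -5
P[-2,0,3] = (-5 - 5) / (3 - (-2)) = -2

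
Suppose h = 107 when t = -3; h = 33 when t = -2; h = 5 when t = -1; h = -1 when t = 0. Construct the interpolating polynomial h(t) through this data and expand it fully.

h(t) = -4t^3 - t^2 - 3t - 1

Build the Lagrange basis polynomials:
L_0(t) = (t + 2)(t + 1)t / [-6] = -(1/6)t^3 - (1/2)t^2 - (1/3)t
L_1(t) = (t + 3)(t + 1)t / [2] = (1/2)t^3 + 2t^2 + (3/2)t
L_2(t) = (t + 3)(t + 2)t / [-2] = -(1/2)t^3 - (5/2)t^2 - 3t
L_3(t) = (t + 3)(t + 2)(t + 1) / [6] = (1/6)t^3 + t^2 + (11/6)t + 1
h(t) = 107·L_0 + 33·L_1 + 5·L_2 + (-1)·L_3
  107·L_0(t) = -(107/6)t^3 - (107/2)t^2 - (107/3)t
  33·L_1(t) = (33/2)t^3 + 66t^2 + (99/2)t
  5·L_2(t) = -(5/2)t^3 - (25/2)t^2 - 15t
  (-1)·L_3(t) = -(1/6)t^3 - t^2 - (11/6)t - 1
Adding term by term: -4t^3 - t^2 - 3t - 1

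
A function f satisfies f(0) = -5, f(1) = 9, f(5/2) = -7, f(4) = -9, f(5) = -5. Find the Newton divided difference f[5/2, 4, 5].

32/15

f[5/2,4] = (-9 - (-7)) / (4 - 5/2) = -4/3
f[4,5] = (-5 - (-9)) / (5 - 4) = 4
f[5/2,4,5] = (4 - (-4/3)) / (5 - 5/2) = 32/15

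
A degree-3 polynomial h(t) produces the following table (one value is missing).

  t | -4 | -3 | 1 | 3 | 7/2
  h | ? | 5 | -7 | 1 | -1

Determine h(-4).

The 4 known values determine h uniquely (degree ≤ 3).
L_0(-4) = (-5)·(-7)·(-15/2)/[(-4)·(-6)·(-13/2)] = 175/104
L_1(-4) = (-1)·(-7)·(-15/2)/[(4)·(-2)·(-5/2)] = -21/8
L_2(-4) = (-1)·(-5)·(-15/2)/[(6)·(2)·(-1/2)] = 25/4
L_3(-4) = (-1)·(-5)·(-7)/[(13/2)·(5/2)·(1/2)] = -56/13
Sum: 5·(175/104) + (-7)·(-21/8) + 1·(25/4) + (-1)·(-56/13) = 971/26

971/26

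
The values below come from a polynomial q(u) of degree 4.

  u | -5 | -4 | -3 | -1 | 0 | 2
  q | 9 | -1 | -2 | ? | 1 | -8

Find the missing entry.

The 5 known values determine q uniquely (degree ≤ 4).
Evaluate each Lagrange basis at u = -1:
L_0(-1) = (3)·(2)·(-1)·(-3)/[(-1)·(-2)·(-5)·(-7)] = 9/35
L_1(-1) = (4)·(2)·(-1)·(-3)/[(1)·(-1)·(-4)·(-6)] = -1
L_2(-1) = (4)·(3)·(-1)·(-3)/[(2)·(1)·(-3)·(-5)] = 6/5
L_3(-1) = (4)·(3)·(2)·(-3)/[(5)·(4)·(3)·(-2)] = 3/5
L_4(-1) = (4)·(3)·(2)·(-1)/[(7)·(6)·(5)·(2)] = -2/35
Sum: 9·(9/35) + (-1)·(-1) + (-2)·(6/5) + 1·(3/5) + (-8)·(-2/35) = 69/35

69/35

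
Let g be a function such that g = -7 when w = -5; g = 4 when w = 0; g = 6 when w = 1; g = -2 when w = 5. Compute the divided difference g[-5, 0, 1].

-1/30

g[-5,0] = (4 - (-7)) / (0 - (-5)) = 11/5
g[0,1] = (6 - 4) / (1 - 0) = 2
g[-5,0,1] = (2 - 11/5) / (1 - (-5)) = -1/30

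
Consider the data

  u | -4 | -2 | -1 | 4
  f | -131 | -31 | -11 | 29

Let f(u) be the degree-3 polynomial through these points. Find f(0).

Evaluate each Lagrange basis at u = 0:
L_0(0) = (2)·(1)·(-4)/[(-2)·(-3)·(-8)] = 1/6
L_1(0) = (4)·(1)·(-4)/[(2)·(-1)·(-6)] = -4/3
L_2(0) = (4)·(2)·(-4)/[(3)·(1)·(-5)] = 32/15
L_3(0) = (4)·(2)·(1)/[(8)·(6)·(5)] = 1/30
Sum: (-131)·(1/6) + (-31)·(-4/3) + (-11)·(32/15) + 29·(1/30) = -3

-3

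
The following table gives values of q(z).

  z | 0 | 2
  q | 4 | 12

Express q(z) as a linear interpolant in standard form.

q(z) = 4z + 4

L_0(z) = (z - 2) / [-2] = -(1/2)z + 1
L_1(z) = z / [2] = (1/2)z
q(z) = 4·L_0 + 12·L_1
  4·L_0(z) = -2z + 4
  12·L_1(z) = 6z
Adding term by term: 4z + 4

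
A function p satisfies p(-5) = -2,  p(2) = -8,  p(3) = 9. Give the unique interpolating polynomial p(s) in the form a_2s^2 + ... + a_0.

Newton's divided differences:
p[-5,2] = (-8 - (-2)) / (2 - (-5)) = -6/7
p[2,3] = (9 - (-8)) / (3 - 2) = 17
p[-5,2,3] = (17 - (-6/7)) / (3 - (-5)) = 125/56
p(s) = -2 + (-6/7)·(s + 5) + (125/56)·(s + 5)(s - 2)
Expanding: p(s) = (125/56)s^2 + (327/56)s - 801/28

p(s) = (125/56)s^2 + (327/56)s - 801/28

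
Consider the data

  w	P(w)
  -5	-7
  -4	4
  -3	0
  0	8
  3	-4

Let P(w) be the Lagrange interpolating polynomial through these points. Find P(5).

-1789/7

Evaluate each Lagrange basis at w = 5:
L_0(5) = (9)·(8)·(5)·(2)/[(-1)·(-2)·(-5)·(-8)] = 9
L_1(5) = (10)·(8)·(5)·(2)/[(1)·(-1)·(-4)·(-7)] = -200/7
L_2(5) = (10)·(9)·(5)·(2)/[(2)·(1)·(-3)·(-6)] = 25
L_3(5) = (10)·(9)·(8)·(2)/[(5)·(4)·(3)·(-3)] = -8
L_4(5) = (10)·(9)·(8)·(5)/[(8)·(7)·(6)·(3)] = 25/7
Sum: (-7)·(9) + 4·(-200/7) + 0 + 8·(-8) + (-4)·(25/7) = -1789/7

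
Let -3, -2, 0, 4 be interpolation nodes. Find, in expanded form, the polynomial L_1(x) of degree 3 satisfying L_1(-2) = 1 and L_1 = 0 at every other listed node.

L_1(x) = (1/12)x^3 - (1/12)x^2 - x

L_1(x) = (x + 3)x(x - 4) / [(1)·(-2)·(-6)]
       = (x^3 - x^2 - 12x) / (12)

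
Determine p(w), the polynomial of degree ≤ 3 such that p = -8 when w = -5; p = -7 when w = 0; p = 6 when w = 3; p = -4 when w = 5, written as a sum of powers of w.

p(w) = -(143/600)w^3 + (1/25)w^2 + (763/120)w - 7

Newton's divided differences:
p[-5,0] = (-7 - (-8)) / (0 - (-5)) = 1/5
p[0,3] = (6 - (-7)) / (3 - 0) = 13/3
p[3,5] = (-4 - 6) / (5 - 3) = -5
p[-5,0,3] = (13/3 - 1/5) / (3 - (-5)) = 31/60
p[0,3,5] = (-5 - 13/3) / (5 - 0) = -28/15
p[-5,0,3,5] = (-28/15 - 31/60) / (5 - (-5)) = -143/600
p(w) = -8 + (1/5)·(w + 5) + (31/60)·(w + 5)w + (-143/600)·(w + 5)w(w - 3)
Expanding: p(w) = -(143/600)w^3 + (1/25)w^2 + (763/120)w - 7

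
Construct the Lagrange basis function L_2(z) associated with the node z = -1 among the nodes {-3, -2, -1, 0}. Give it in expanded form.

L_2(z) = -(1/2)z^3 - (5/2)z^2 - 3z

L_2(z) = (z + 3)(z + 2)z / [(2)·(1)·(-1)]
       = (z^3 + 5z^2 + 6z) / (-2)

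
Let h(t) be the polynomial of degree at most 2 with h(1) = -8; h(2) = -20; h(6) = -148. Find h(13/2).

L_0(13/2) = (9/2)·(1/2)/[(-1)·(-5)] = 9/20
L_1(13/2) = (11/2)·(1/2)/[(1)·(-4)] = -11/16
L_2(13/2) = (11/2)·(9/2)/[(5)·(4)] = 99/80
Sum: (-8)·(9/20) + (-20)·(-11/16) + (-148)·(99/80) = -173

-173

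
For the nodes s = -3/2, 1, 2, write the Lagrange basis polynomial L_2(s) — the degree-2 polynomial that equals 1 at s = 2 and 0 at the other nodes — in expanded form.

L_2(s) = (2/7)s^2 + (1/7)s - 3/7

L_2(s) = (s + 3/2)(s - 1) / [(7/2)·(1)]
       = (s^2 + (1/2)s - 3/2) / (7/2)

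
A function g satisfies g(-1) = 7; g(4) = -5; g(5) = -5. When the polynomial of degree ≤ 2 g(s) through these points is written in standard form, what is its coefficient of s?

-18/5

Build the Lagrange basis polynomials:
L_0(s) = (s - 4)(s - 5) / [30] = (1/30)s^2 - (3/10)s + 2/3
L_1(s) = (s + 1)(s - 5) / [-5] = -(1/5)s^2 + (4/5)s + 1
L_2(s) = (s + 1)(s - 4) / [6] = (1/6)s^2 - (1/2)s - 2/3
g(s) = 7·L_0 + (-5)·L_1 + (-5)·L_2
Only the coefficient of s is needed; take it from each L_i and combine:
7·(-3/10) + (-5)·(4/5) + (-5)·(-1/2) = -18/5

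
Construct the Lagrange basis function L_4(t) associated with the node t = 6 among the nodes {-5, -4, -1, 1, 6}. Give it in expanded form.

L_4(t) = (t + 5)(t + 4)(t + 1)(t - 1) / [(11)·(10)·(7)·(5)]
       = (t^4 + 9t^3 + 19t^2 - 9t - 20) / (3850)

L_4(t) = (1/3850)t^4 + (9/3850)t^3 + (19/3850)t^2 - (9/3850)t - 2/385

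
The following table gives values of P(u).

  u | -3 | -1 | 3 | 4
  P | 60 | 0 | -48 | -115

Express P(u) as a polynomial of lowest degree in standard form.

Build the Lagrange basis polynomials:
L_0(u) = (u + 1)(u - 3)(u - 4) / [-84] = -(1/84)u^3 + (1/14)u^2 - (5/84)u - 1/7
L_1(u) = (u + 3)(u - 3)(u - 4) / [40] = (1/40)u^3 - (1/10)u^2 - (9/40)u + 9/10
L_2(u) = (u + 3)(u + 1)(u - 4) / [-24] = -(1/24)u^3 + (13/24)u + 1/2
L_3(u) = (u + 3)(u + 1)(u - 3) / [35] = (1/35)u^3 + (1/35)u^2 - (9/35)u - 9/35
P(u) = 60·L_0 + 0·L_1 + (-48)·L_2 + (-115)·L_3
  60·L_0(u) = -(5/7)u^3 + (30/7)u^2 - (25/7)u - 60/7
  0·L_1(u) = 0
  (-48)·L_2(u) = 2u^3 - 26u - 24
  (-115)·L_3(u) = -(23/7)u^3 - (23/7)u^2 + (207/7)u + 207/7
Adding term by term: -2u^3 + u^2 - 3

P(u) = -2u^3 + u^2 - 3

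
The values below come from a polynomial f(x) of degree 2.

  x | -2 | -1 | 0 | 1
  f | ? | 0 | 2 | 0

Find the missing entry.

-6

The 3 known values determine f uniquely (degree ≤ 2).
L_0(-2) = (-2)·(-3)/[(-1)·(-2)] = 3
L_1(-2) = (-1)·(-3)/[(1)·(-1)] = -3
L_2(-2) = (-1)·(-2)/[(2)·(1)] = 1
Sum: 0 + 2·(-3) + 0 = -6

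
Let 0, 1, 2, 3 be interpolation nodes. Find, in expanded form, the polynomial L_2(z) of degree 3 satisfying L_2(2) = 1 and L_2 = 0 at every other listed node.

L_2(z) = -(1/2)z^3 + 2z^2 - (3/2)z

L_2(z) = z(z - 1)(z - 3) / [(2)·(1)·(-1)]
       = (z^3 - 4z^2 + 3z) / (-2)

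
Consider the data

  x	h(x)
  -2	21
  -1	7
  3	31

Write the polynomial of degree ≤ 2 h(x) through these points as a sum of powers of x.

h(x) = 4x^2 - 2x + 1

Build the Lagrange basis polynomials:
L_0(x) = (x + 1)(x - 3) / [5] = (1/5)x^2 - (2/5)x - 3/5
L_1(x) = (x + 2)(x - 3) / [-4] = -(1/4)x^2 + (1/4)x + 3/2
L_2(x) = (x + 2)(x + 1) / [20] = (1/20)x^2 + (3/20)x + 1/10
h(x) = 21·L_0 + 7·L_1 + 31·L_2
  21·L_0(x) = (21/5)x^2 - (42/5)x - 63/5
  7·L_1(x) = -(7/4)x^2 + (7/4)x + 21/2
  31·L_2(x) = (31/20)x^2 + (93/20)x + 31/10
Adding term by term: 4x^2 - 2x + 1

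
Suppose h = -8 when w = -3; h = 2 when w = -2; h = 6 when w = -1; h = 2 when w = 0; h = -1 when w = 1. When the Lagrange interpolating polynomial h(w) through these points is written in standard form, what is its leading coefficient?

11/24

L_0(w) = (w + 2)(w + 1)w(w - 1) / [24] = (1/24)w^4 + (1/12)w^3 - (1/24)w^2 - (1/12)w
L_1(w) = (w + 3)(w + 1)w(w - 1) / [-6] = -(1/6)w^4 - (1/2)w^3 + (1/6)w^2 + (1/2)w
L_2(w) = (w + 3)(w + 2)w(w - 1) / [4] = (1/4)w^4 + w^3 + (1/4)w^2 - (3/2)w
L_3(w) = (w + 3)(w + 2)(w + 1)(w - 1) / [-6] = -(1/6)w^4 - (5/6)w^3 - (5/6)w^2 + (5/6)w + 1
L_4(w) = (w + 3)(w + 2)(w + 1)w / [24] = (1/24)w^4 + (1/4)w^3 + (11/24)w^2 + (1/4)w
h(w) = (-8)·L_0 + 2·L_1 + 6·L_2 + 2·L_3 + (-1)·L_4
Only the coefficient of w^4 is needed; take it from each L_i and combine:
(-8)·(1/24) + 2·(-1/6) + 6·(1/4) + 2·(-1/6) + (-1)·(1/24) = 11/24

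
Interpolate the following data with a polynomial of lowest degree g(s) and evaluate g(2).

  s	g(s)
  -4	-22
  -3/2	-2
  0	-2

L_0(2) = (7/2)·(2)/[(-5/2)·(-4)] = 7/10
L_1(2) = (6)·(2)/[(5/2)·(-3/2)] = -16/5
L_2(2) = (6)·(7/2)/[(4)·(3/2)] = 7/2
Sum: (-22)·(7/10) + (-2)·(-16/5) + (-2)·(7/2) = -16

-16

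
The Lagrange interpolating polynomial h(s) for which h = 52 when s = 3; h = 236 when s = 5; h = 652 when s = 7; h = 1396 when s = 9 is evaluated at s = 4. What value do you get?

121

Evaluate each Lagrange basis at s = 4:
L_0(4) = (-1)·(-3)·(-5)/[(-2)·(-4)·(-6)] = 5/16
L_1(4) = (1)·(-3)·(-5)/[(2)·(-2)·(-4)] = 15/16
L_2(4) = (1)·(-1)·(-5)/[(4)·(2)·(-2)] = -5/16
L_3(4) = (1)·(-1)·(-3)/[(6)·(4)·(2)] = 1/16
Sum: 52·(5/16) + 236·(15/16) + 652·(-5/16) + 1396·(1/16) = 121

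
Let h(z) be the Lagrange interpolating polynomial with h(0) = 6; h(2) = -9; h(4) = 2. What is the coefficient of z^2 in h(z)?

13/4

The leading coefficient equals the top divided difference h[0,2,4].
h[0,2] = (-9 - 6) / (2 - 0) = -15/2
h[2,4] = (2 - (-9)) / (4 - 2) = 11/2
h[0,2,4] = (11/2 - (-15/2)) / (4 - 0) = 13/4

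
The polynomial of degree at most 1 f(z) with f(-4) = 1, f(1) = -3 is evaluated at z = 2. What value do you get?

-19/5

Evaluate each Lagrange basis at z = 2:
L_0(2) = (1)/[(-5)] = -1/5
L_1(2) = (6)/[(5)] = 6/5
Sum: 1·(-1/5) + (-3)·(6/5) = -19/5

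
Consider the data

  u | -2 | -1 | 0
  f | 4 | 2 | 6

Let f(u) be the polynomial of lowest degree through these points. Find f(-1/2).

13/4

Evaluate each Lagrange basis at u = -1/2:
L_0(-1/2) = (1/2)·(-1/2)/[(-1)·(-2)] = -1/8
L_1(-1/2) = (3/2)·(-1/2)/[(1)·(-1)] = 3/4
L_2(-1/2) = (3/2)·(1/2)/[(2)·(1)] = 3/8
Sum: 4·(-1/8) + 2·(3/4) + 6·(3/8) = 13/4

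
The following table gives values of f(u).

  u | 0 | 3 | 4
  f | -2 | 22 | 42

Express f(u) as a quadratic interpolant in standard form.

f(u) = 3u^2 - u - 2

Build the Lagrange basis polynomials:
L_0(u) = (u - 3)(u - 4) / [12] = (1/12)u^2 - (7/12)u + 1
L_1(u) = u(u - 4) / [-3] = -(1/3)u^2 + (4/3)u
L_2(u) = u(u - 3) / [4] = (1/4)u^2 - (3/4)u
f(u) = (-2)·L_0 + 22·L_1 + 42·L_2
  (-2)·L_0(u) = -(1/6)u^2 + (7/6)u - 2
  22·L_1(u) = -(22/3)u^2 + (88/3)u
  42·L_2(u) = (21/2)u^2 - (63/2)u
Adding term by term: 3u^2 - u - 2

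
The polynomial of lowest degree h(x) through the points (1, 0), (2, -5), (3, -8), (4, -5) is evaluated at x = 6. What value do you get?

L_0(6) = (4)·(3)·(2)/[(-1)·(-2)·(-3)] = -4
L_1(6) = (5)·(3)·(2)/[(1)·(-1)·(-2)] = 15
L_2(6) = (5)·(4)·(2)/[(2)·(1)·(-1)] = -20
L_3(6) = (5)·(4)·(3)/[(3)·(2)·(1)] = 10
Sum: 0 + (-5)·(15) + (-8)·(-20) + (-5)·(10) = 35

35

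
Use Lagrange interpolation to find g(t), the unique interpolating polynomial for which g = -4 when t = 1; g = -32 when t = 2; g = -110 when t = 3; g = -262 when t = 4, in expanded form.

g(t) = -4t^3 - t^2 + 3t - 2

L_0(t) = (t - 2)(t - 3)(t - 4) / [-6] = -(1/6)t^3 + (3/2)t^2 - (13/3)t + 4
L_1(t) = (t - 1)(t - 3)(t - 4) / [2] = (1/2)t^3 - 4t^2 + (19/2)t - 6
L_2(t) = (t - 1)(t - 2)(t - 4) / [-2] = -(1/2)t^3 + (7/2)t^2 - 7t + 4
L_3(t) = (t - 1)(t - 2)(t - 3) / [6] = (1/6)t^3 - t^2 + (11/6)t - 1
g(t) = (-4)·L_0 + (-32)·L_1 + (-110)·L_2 + (-262)·L_3
  (-4)·L_0(t) = (2/3)t^3 - 6t^2 + (52/3)t - 16
  (-32)·L_1(t) = -16t^3 + 128t^2 - 304t + 192
  (-110)·L_2(t) = 55t^3 - 385t^2 + 770t - 440
  (-262)·L_3(t) = -(131/3)t^3 + 262t^2 - (1441/3)t + 262
Adding term by term: -4t^3 - t^2 + 3t - 2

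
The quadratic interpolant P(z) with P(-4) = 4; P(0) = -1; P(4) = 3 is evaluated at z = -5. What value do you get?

L_0(-5) = (-5)·(-9)/[(-4)·(-8)] = 45/32
L_1(-5) = (-1)·(-9)/[(4)·(-4)] = -9/16
L_2(-5) = (-1)·(-5)/[(8)·(4)] = 5/32
Sum: 4·(45/32) + (-1)·(-9/16) + 3·(5/32) = 213/32

213/32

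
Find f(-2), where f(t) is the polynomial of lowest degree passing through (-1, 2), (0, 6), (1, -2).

-14

Using Newton's divided-difference form:
f[-1,0] = (6 - 2) / (0 - (-1)) = 4
f[0,1] = (-2 - 6) / (1 - 0) = -8
f[-1,0,1] = (-8 - 4) / (1 - (-1)) = -6
f(-2) = 2 + 4·(-1) + (-6)·(-1)·(-2) = -14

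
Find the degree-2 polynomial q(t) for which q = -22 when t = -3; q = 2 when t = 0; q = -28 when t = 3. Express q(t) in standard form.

q(t) = -3t^2 - t + 2

Build the Lagrange basis polynomials:
L_0(t) = t(t - 3) / [18] = (1/18)t^2 - (1/6)t
L_1(t) = (t + 3)(t - 3) / [-9] = -(1/9)t^2 + 1
L_2(t) = (t + 3)t / [18] = (1/18)t^2 + (1/6)t
q(t) = (-22)·L_0 + 2·L_1 + (-28)·L_2
  (-22)·L_0(t) = -(11/9)t^2 + (11/3)t
  2·L_1(t) = -(2/9)t^2 + 2
  (-28)·L_2(t) = -(14/9)t^2 - (14/3)t
Adding term by term: -3t^2 - t + 2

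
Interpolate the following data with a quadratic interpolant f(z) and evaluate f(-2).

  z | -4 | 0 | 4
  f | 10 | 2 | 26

Evaluate each Lagrange basis at z = -2:
L_0(-2) = (-2)·(-6)/[(-4)·(-8)] = 3/8
L_1(-2) = (2)·(-6)/[(4)·(-4)] = 3/4
L_2(-2) = (2)·(-2)/[(8)·(4)] = -1/8
Sum: 10·(3/8) + 2·(3/4) + 26·(-1/8) = 2

2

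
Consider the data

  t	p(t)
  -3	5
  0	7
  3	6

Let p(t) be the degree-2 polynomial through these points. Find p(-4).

11/3

L_0(-4) = (-4)·(-7)/[(-3)·(-6)] = 14/9
L_1(-4) = (-1)·(-7)/[(3)·(-3)] = -7/9
L_2(-4) = (-1)·(-4)/[(6)·(3)] = 2/9
Sum: 5·(14/9) + 7·(-7/9) + 6·(2/9) = 11/3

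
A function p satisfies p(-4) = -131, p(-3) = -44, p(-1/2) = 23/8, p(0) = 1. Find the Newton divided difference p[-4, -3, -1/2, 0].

p[-4,-3] = (-44 - (-131)) / (-3 - (-4)) = 87
p[-3,-1/2] = (23/8 - (-44)) / (-1/2 - (-3)) = 75/4
p[-1/2,0] = (1 - 23/8) / (0 - (-1/2)) = -15/4
p[-4,-3,-1/2] = (75/4 - 87) / (-1/2 - (-4)) = -39/2
p[-3,-1/2,0] = (-15/4 - 75/4) / (0 - (-3)) = -15/2
p[-4,-3,-1/2,0] = (-15/2 - (-39/2)) / (0 - (-4)) = 3

3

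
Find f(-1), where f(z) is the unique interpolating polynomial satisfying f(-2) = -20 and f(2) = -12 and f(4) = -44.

-9

Using Newton's divided-difference form:
f[-2,2] = (-12 - (-20)) / (2 - (-2)) = 2
f[2,4] = (-44 - (-12)) / (4 - 2) = -16
f[-2,2,4] = (-16 - 2) / (4 - (-2)) = -3
f(-1) = -20 + 2·(1) + (-3)·(1)·(-3) = -9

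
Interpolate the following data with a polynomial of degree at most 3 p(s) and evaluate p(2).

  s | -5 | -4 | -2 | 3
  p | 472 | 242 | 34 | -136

-46

L_0(2) = (6)·(4)·(-1)/[(-1)·(-3)·(-8)] = 1
L_1(2) = (7)·(4)·(-1)/[(1)·(-2)·(-7)] = -2
L_2(2) = (7)·(6)·(-1)/[(3)·(2)·(-5)] = 7/5
L_3(2) = (7)·(6)·(4)/[(8)·(7)·(5)] = 3/5
Sum: 472·(1) + 242·(-2) + 34·(7/5) + (-136)·(3/5) = -46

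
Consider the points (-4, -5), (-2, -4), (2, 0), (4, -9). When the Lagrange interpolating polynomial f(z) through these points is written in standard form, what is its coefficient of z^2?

Build the Lagrange basis polynomials:
L_0(z) = (z + 2)(z - 2)(z - 4) / [-96] = -(1/96)z^3 + (1/24)z^2 + (1/24)z - 1/6
L_1(z) = (z + 4)(z - 2)(z - 4) / [48] = (1/48)z^3 - (1/24)z^2 - (1/3)z + 2/3
L_2(z) = (z + 4)(z + 2)(z - 4) / [-48] = -(1/48)z^3 - (1/24)z^2 + (1/3)z + 2/3
L_3(z) = (z + 4)(z + 2)(z - 2) / [96] = (1/96)z^3 + (1/24)z^2 - (1/24)z - 1/6
f(z) = (-5)·L_0 + (-4)·L_1 + 0·L_2 + (-9)·L_3
Only the coefficient of z^2 is needed; take it from each L_i and combine:
(-5)·(1/24) + (-4)·(-1/24) + 0·(-1/24) + (-9)·(1/24) = -5/12

-5/12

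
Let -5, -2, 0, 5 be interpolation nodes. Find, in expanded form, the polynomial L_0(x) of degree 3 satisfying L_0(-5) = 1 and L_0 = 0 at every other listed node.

L_0(x) = (x + 2)x(x - 5) / [(-3)·(-5)·(-10)]
       = (x^3 - 3x^2 - 10x) / (-150)

L_0(x) = -(1/150)x^3 + (1/50)x^2 + (1/15)x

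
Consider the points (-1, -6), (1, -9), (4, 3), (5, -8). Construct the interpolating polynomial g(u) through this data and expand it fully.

g(u) = -(97/120)u^3 + (13/3)u^2 - (83/120)u - 71/6

Build the Lagrange basis polynomials:
L_0(u) = (u - 1)(u - 4)(u - 5) / [-60] = -(1/60)u^3 + (1/6)u^2 - (29/60)u + 1/3
L_1(u) = (u + 1)(u - 4)(u - 5) / [24] = (1/24)u^3 - (1/3)u^2 + (11/24)u + 5/6
L_2(u) = (u + 1)(u - 1)(u - 5) / [-15] = -(1/15)u^3 + (1/3)u^2 + (1/15)u - 1/3
L_3(u) = (u + 1)(u - 1)(u - 4) / [24] = (1/24)u^3 - (1/6)u^2 - (1/24)u + 1/6
g(u) = (-6)·L_0 + (-9)·L_1 + 3·L_2 + (-8)·L_3
  (-6)·L_0(u) = (1/10)u^3 - u^2 + (29/10)u - 2
  (-9)·L_1(u) = -(3/8)u^3 + 3u^2 - (33/8)u - 15/2
  3·L_2(u) = -(1/5)u^3 + u^2 + (1/5)u - 1
  (-8)·L_3(u) = -(1/3)u^3 + (4/3)u^2 + (1/3)u - 4/3
Adding term by term: -(97/120)u^3 + (13/3)u^2 - (83/120)u - 71/6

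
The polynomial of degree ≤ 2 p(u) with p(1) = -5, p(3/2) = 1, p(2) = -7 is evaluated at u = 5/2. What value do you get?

Using Newton's divided-difference form:
p[1,3/2] = (1 - (-5)) / (3/2 - 1) = 12
p[3/2,2] = (-7 - 1) / (2 - 3/2) = -16
p[1,3/2,2] = (-16 - 12) / (2 - 1) = -28
p(5/2) = -5 + 12·(3/2) + (-28)·(3/2)·(1) = -29

-29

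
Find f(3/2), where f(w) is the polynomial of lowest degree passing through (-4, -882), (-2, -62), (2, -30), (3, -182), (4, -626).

-131/16

L_0(3/2) = (7/2)·(-1/2)·(-3/2)·(-5/2)/[(-2)·(-6)·(-7)·(-8)] = -5/512
L_1(3/2) = (11/2)·(-1/2)·(-3/2)·(-5/2)/[(2)·(-4)·(-5)·(-6)] = 11/256
L_2(3/2) = (11/2)·(7/2)·(-3/2)·(-5/2)/[(6)·(4)·(-1)·(-2)] = 385/256
L_3(3/2) = (11/2)·(7/2)·(-1/2)·(-5/2)/[(7)·(5)·(1)·(-1)] = -11/16
L_4(3/2) = (11/2)·(7/2)·(-1/2)·(-3/2)/[(8)·(6)·(2)·(1)] = 77/512
Sum: (-882)·(-5/512) + (-62)·(11/256) + (-30)·(385/256) + (-182)·(-11/16) + (-626)·(77/512) = -131/16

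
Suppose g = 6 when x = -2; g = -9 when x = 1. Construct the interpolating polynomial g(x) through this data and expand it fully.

L_0(x) = (x - 1) / [-3] = -(1/3)x + 1/3
L_1(x) = (x + 2) / [3] = (1/3)x + 2/3
g(x) = 6·L_0 + (-9)·L_1
  6·L_0(x) = -2x + 2
  (-9)·L_1(x) = -3x - 6
Adding term by term: -5x - 4

g(x) = -5x - 4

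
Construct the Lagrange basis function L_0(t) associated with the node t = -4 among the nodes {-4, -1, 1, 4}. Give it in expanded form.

L_0(t) = (t + 1)(t - 1)(t - 4) / [(-3)·(-5)·(-8)]
       = (t^3 - 4t^2 - t + 4) / (-120)

L_0(t) = -(1/120)t^3 + (1/30)t^2 + (1/120)t - 1/30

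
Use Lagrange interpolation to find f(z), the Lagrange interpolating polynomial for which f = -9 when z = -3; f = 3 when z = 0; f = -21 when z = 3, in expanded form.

f(z) = -2z^2 - 2z + 3

Build the Lagrange basis polynomials:
L_0(z) = z(z - 3) / [18] = (1/18)z^2 - (1/6)z
L_1(z) = (z + 3)(z - 3) / [-9] = -(1/9)z^2 + 1
L_2(z) = (z + 3)z / [18] = (1/18)z^2 + (1/6)z
f(z) = (-9)·L_0 + 3·L_1 + (-21)·L_2
  (-9)·L_0(z) = -(1/2)z^2 + (3/2)z
  3·L_1(z) = -(1/3)z^2 + 3
  (-21)·L_2(z) = -(7/6)z^2 - (7/2)z
Adding term by term: -2z^2 - 2z + 3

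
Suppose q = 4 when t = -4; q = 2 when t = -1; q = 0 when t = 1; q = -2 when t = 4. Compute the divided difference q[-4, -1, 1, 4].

1/60

q[-4,-1] = (2 - 4) / (-1 - (-4)) = -2/3
q[-1,1] = (0 - 2) / (1 - (-1)) = -1
q[1,4] = (-2 - 0) / (4 - 1) = -2/3
q[-4,-1,1] = (-1 - (-2/3)) / (1 - (-4)) = -1/15
q[-1,1,4] = (-2/3 - (-1)) / (4 - (-1)) = 1/15
q[-4,-1,1,4] = (1/15 - (-1/15)) / (4 - (-4)) = 1/60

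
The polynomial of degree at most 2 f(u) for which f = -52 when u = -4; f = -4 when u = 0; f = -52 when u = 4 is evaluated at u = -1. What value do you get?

Using Newton's divided-difference form:
f[-4,0] = (-4 - (-52)) / (0 - (-4)) = 12
f[0,4] = (-52 - (-4)) / (4 - 0) = -12
f[-4,0,4] = (-12 - 12) / (4 - (-4)) = -3
f(-1) = -52 + 12·(3) + (-3)·(3)·(-1) = -7

-7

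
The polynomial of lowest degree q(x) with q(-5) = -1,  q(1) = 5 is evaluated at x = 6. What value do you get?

10

L_0(6) = (5)/[(-6)] = -5/6
L_1(6) = (11)/[(6)] = 11/6
Sum: (-1)·(-5/6) + 5·(11/6) = 10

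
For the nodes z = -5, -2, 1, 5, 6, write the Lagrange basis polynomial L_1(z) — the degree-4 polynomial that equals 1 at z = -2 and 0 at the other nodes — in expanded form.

L_1(z) = (z + 5)(z - 1)(z - 5)(z - 6) / [(3)·(-3)·(-7)·(-8)]
       = (z^4 - 7z^3 - 19z^2 + 175z - 150) / (-504)

L_1(z) = -(1/504)z^4 + (1/72)z^3 + (19/504)z^2 - (25/72)z + 25/84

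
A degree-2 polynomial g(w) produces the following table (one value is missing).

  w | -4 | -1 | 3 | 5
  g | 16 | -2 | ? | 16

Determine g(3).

The 3 known values determine g uniquely (degree ≤ 2).
Evaluate each Lagrange basis at w = 3:
L_0(3) = (4)·(-2)/[(-3)·(-9)] = -8/27
L_1(3) = (7)·(-2)/[(3)·(-6)] = 7/9
L_2(3) = (7)·(4)/[(9)·(6)] = 14/27
Sum: 16·(-8/27) + (-2)·(7/9) + 16·(14/27) = 2

2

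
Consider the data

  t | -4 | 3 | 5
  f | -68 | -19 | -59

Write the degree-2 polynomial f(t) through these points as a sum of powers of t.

L_0(t) = (t - 3)(t - 5) / [63] = (1/63)t^2 - (8/63)t + 5/21
L_1(t) = (t + 4)(t - 5) / [-14] = -(1/14)t^2 + (1/14)t + 10/7
L_2(t) = (t + 4)(t - 3) / [18] = (1/18)t^2 + (1/18)t - 2/3
f(t) = (-68)·L_0 + (-19)·L_1 + (-59)·L_2
  (-68)·L_0(t) = -(68/63)t^2 + (544/63)t - 340/21
  (-19)·L_1(t) = (19/14)t^2 - (19/14)t - 190/7
  (-59)·L_2(t) = -(59/18)t^2 - (59/18)t + 118/3
Adding term by term: -3t^2 + 4t - 4

f(t) = -3t^2 + 4t - 4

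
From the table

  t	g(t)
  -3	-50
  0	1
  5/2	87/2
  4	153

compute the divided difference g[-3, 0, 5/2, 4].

2

g[-3,0] = (1 - (-50)) / (0 - (-3)) = 17
g[0,5/2] = (87/2 - 1) / (5/2 - 0) = 17
g[5/2,4] = (153 - 87/2) / (4 - 5/2) = 73
g[-3,0,5/2] = (17 - 17) / (5/2 - (-3)) = 0
g[0,5/2,4] = (73 - 17) / (4 - 0) = 14
g[-3,0,5/2,4] = (14 - 0) / (4 - (-3)) = 2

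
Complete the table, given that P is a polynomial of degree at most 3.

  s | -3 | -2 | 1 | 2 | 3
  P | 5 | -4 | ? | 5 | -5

27/5

The 4 known values determine P uniquely (degree ≤ 3).
Evaluate each Lagrange basis at s = 1:
L_0(1) = (3)·(-1)·(-2)/[(-1)·(-5)·(-6)] = -1/5
L_1(1) = (4)·(-1)·(-2)/[(1)·(-4)·(-5)] = 2/5
L_2(1) = (4)·(3)·(-2)/[(5)·(4)·(-1)] = 6/5
L_3(1) = (4)·(3)·(-1)/[(6)·(5)·(1)] = -2/5
Sum: 5·(-1/5) + (-4)·(2/5) + 5·(6/5) + (-5)·(-2/5) = 27/5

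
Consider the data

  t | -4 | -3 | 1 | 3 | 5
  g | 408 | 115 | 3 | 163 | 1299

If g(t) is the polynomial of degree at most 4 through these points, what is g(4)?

528

Using Newton's divided-difference form:
g[-4,-3] = (115 - 408) / (-3 - (-4)) = -293
g[-3,1] = (3 - 115) / (1 - (-3)) = -28
g[1,3] = (163 - 3) / (3 - 1) = 80
g[3,5] = (1299 - 163) / (5 - 3) = 568
g[-4,-3,1] = (-28 - (-293)) / (1 - (-4)) = 53
g[-3,1,3] = (80 - (-28)) / (3 - (-3)) = 18
g[1,3,5] = (568 - 80) / (5 - 1) = 122
g[-4,-3,1,3] = (18 - 53) / (3 - (-4)) = -5
g[-3,1,3,5] = (122 - 18) / (5 - (-3)) = 13
g[-4,-3,1,3,5] = (13 - (-5)) / (5 - (-4)) = 2
g(4) = 408 + (-293)·(8) + 53·(8)·(7) + (-5)·(8)·(7)·(3) + 2·(8)·(7)·(3)·(1) = 528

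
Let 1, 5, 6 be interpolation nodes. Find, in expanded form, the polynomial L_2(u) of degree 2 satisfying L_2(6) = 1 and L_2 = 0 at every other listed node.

L_2(u) = (u - 1)(u - 5) / [(5)·(1)]
       = (u^2 - 6u + 5) / (5)

L_2(u) = (1/5)u^2 - (6/5)u + 1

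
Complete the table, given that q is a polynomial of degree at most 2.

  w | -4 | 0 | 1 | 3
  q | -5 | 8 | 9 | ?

The 3 known values determine q uniquely (degree ≤ 2).
L_0(3) = (3)·(2)/[(-4)·(-5)] = 3/10
L_1(3) = (7)·(2)/[(4)·(-1)] = -7/2
L_2(3) = (7)·(3)/[(5)·(1)] = 21/5
Sum: (-5)·(3/10) + 8·(-7/2) + 9·(21/5) = 83/10

83/10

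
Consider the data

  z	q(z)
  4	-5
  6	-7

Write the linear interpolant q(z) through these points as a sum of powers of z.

q(z) = -z - 1

Build the Lagrange basis polynomials:
L_0(z) = (z - 6) / [-2] = -(1/2)z + 3
L_1(z) = (z - 4) / [2] = (1/2)z - 2
q(z) = (-5)·L_0 + (-7)·L_1
  (-5)·L_0(z) = (5/2)z - 15
  (-7)·L_1(z) = -(7/2)z + 14
Adding term by term: -z - 1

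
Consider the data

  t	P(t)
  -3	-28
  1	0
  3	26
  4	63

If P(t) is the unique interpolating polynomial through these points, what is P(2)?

L_0(2) = (1)·(-1)·(-2)/[(-4)·(-6)·(-7)] = -1/84
L_1(2) = (5)·(-1)·(-2)/[(4)·(-2)·(-3)] = 5/12
L_2(2) = (5)·(1)·(-2)/[(6)·(2)·(-1)] = 5/6
L_3(2) = (5)·(1)·(-1)/[(7)·(3)·(1)] = -5/21
Sum: (-28)·(-1/84) + 0 + 26·(5/6) + 63·(-5/21) = 7

7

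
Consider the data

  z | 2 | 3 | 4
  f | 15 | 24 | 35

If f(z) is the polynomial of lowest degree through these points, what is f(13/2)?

L_0(13/2) = (7/2)·(5/2)/[(-1)·(-2)] = 35/8
L_1(13/2) = (9/2)·(5/2)/[(1)·(-1)] = -45/4
L_2(13/2) = (9/2)·(7/2)/[(2)·(1)] = 63/8
Sum: 15·(35/8) + 24·(-45/4) + 35·(63/8) = 285/4

285/4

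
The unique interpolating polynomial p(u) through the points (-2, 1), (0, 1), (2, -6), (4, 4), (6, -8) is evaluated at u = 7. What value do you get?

Evaluate each Lagrange basis at u = 7:
L_0(7) = (7)·(5)·(3)·(1)/[(-2)·(-4)·(-6)·(-8)] = 35/128
L_1(7) = (9)·(5)·(3)·(1)/[(2)·(-2)·(-4)·(-6)] = -45/32
L_2(7) = (9)·(7)·(3)·(1)/[(4)·(2)·(-2)·(-4)] = 189/64
L_3(7) = (9)·(7)·(5)·(1)/[(6)·(4)·(2)·(-2)] = -105/32
L_4(7) = (9)·(7)·(5)·(3)/[(8)·(6)·(4)·(2)] = 315/128
Sum: 1·(35/128) + 1·(-45/32) + (-6)·(189/64) + 4·(-105/32) + (-8)·(315/128) = -6613/128

-6613/128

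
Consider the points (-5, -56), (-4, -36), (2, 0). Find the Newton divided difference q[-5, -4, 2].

-2

q[-5,-4] = (-36 - (-56)) / (-4 - (-5)) = 20
q[-4,2] = (0 - (-36)) / (2 - (-4)) = 6
q[-5,-4,2] = (6 - 20) / (2 - (-5)) = -2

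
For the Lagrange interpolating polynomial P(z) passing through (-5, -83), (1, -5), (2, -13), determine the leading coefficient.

-3

The leading coefficient equals the top divided difference P[-5,1,2].
P[-5,1] = (-5 - (-83)) / (1 - (-5)) = 13
P[1,2] = (-13 - (-5)) / (2 - 1) = -8
P[-5,1,2] = (-8 - 13) / (2 - (-5)) = -3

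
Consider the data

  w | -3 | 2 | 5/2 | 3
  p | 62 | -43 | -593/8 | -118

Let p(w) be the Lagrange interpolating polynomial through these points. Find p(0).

-1

Evaluate each Lagrange basis at w = 0:
L_0(0) = (-2)·(-5/2)·(-3)/[(-5)·(-11/2)·(-6)] = 1/11
L_1(0) = (3)·(-5/2)·(-3)/[(5)·(-1/2)·(-1)] = 9
L_2(0) = (3)·(-2)·(-3)/[(11/2)·(1/2)·(-1/2)] = -144/11
L_3(0) = (3)·(-2)·(-5/2)/[(6)·(1)·(1/2)] = 5
Sum: 62·(1/11) + (-43)·(9) + (-593/8)·(-144/11) + (-118)·(5) = -1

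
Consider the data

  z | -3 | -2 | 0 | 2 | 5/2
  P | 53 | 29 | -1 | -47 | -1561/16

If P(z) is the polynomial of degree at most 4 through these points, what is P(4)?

-493

Evaluate each Lagrange basis at z = 4:
L_0(4) = (6)·(4)·(2)·(3/2)/[(-1)·(-3)·(-5)·(-11/2)] = 48/55
L_1(4) = (7)·(4)·(2)·(3/2)/[(1)·(-2)·(-4)·(-9/2)] = -7/3
L_2(4) = (7)·(6)·(2)·(3/2)/[(3)·(2)·(-2)·(-5/2)] = 21/5
L_3(4) = (7)·(6)·(4)·(3/2)/[(5)·(4)·(2)·(-1/2)] = -63/5
L_4(4) = (7)·(6)·(4)·(2)/[(11/2)·(9/2)·(5/2)·(1/2)] = 1792/165
Sum: 53·(48/55) + 29·(-7/3) + (-1)·(21/5) + (-47)·(-63/5) + (-1561/16)·(1792/165) = -493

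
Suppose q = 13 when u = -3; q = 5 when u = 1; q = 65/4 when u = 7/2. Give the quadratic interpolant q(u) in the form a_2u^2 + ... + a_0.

q(u) = u^2 + 4

Build the Lagrange basis polynomials:
L_0(u) = (u - 1)(u - 7/2) / [26] = (1/26)u^2 - (9/52)u + 7/52
L_1(u) = (u + 3)(u - 7/2) / [-10] = -(1/10)u^2 + (1/20)u + 21/20
L_2(u) = (u + 3)(u - 1) / [65/4] = (4/65)u^2 + (8/65)u - 12/65
q(u) = 13·L_0 + 5·L_1 + (65/4)·L_2
  13·L_0(u) = (1/2)u^2 - (9/4)u + 7/4
  5·L_1(u) = -(1/2)u^2 + (1/4)u + 21/4
  (65/4)·L_2(u) = u^2 + 2u - 3
Adding term by term: u^2 + 4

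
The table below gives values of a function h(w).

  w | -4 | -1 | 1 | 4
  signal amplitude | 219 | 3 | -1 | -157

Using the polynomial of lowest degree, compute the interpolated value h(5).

-321

L_0(5) = (6)·(4)·(1)/[(-3)·(-5)·(-8)] = -1/5
L_1(5) = (9)·(4)·(1)/[(3)·(-2)·(-5)] = 6/5
L_2(5) = (9)·(6)·(1)/[(5)·(2)·(-3)] = -9/5
L_3(5) = (9)·(6)·(4)/[(8)·(5)·(3)] = 9/5
Sum: 219·(-1/5) + 3·(6/5) + (-1)·(-9/5) + (-157)·(9/5) = -321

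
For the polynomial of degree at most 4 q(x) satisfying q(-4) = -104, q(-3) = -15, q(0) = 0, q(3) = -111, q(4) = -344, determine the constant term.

Build the Lagrange basis polynomials:
L_0(x) = (x + 3)x(x - 3)(x - 4) / [224] = (1/224)x^4 - (1/56)x^3 - (9/224)x^2 + (9/56)x
L_1(x) = (x + 4)x(x - 3)(x - 4) / [-126] = -(1/126)x^4 + (1/42)x^3 + (8/63)x^2 - (8/21)x
L_2(x) = (x + 4)(x + 3)(x - 3)(x - 4) / [144] = (1/144)x^4 - (25/144)x^2 + 1
L_3(x) = (x + 4)(x + 3)x(x - 4) / [-126] = -(1/126)x^4 - (1/42)x^3 + (8/63)x^2 + (8/21)x
L_4(x) = (x + 4)(x + 3)x(x - 3) / [224] = (1/224)x^4 + (1/56)x^3 - (9/224)x^2 - (9/56)x
q(x) = (-104)·L_0 + (-15)·L_1 + 0·L_2 + (-111)·L_3 + (-344)·L_4
Only the constant term is needed; take it from each L_i and combine:
(-104)·(0) + (-15)·(0) + 0·(1) + (-111)·(0) + (-344)·(0) = 0

0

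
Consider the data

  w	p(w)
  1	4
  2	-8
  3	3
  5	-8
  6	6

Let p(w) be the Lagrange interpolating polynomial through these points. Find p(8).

424

L_0(8) = (6)·(5)·(3)·(2)/[(-1)·(-2)·(-4)·(-5)] = 9/2
L_1(8) = (7)·(5)·(3)·(2)/[(1)·(-1)·(-3)·(-4)] = -35/2
L_2(8) = (7)·(6)·(3)·(2)/[(2)·(1)·(-2)·(-3)] = 21
L_3(8) = (7)·(6)·(5)·(2)/[(4)·(3)·(2)·(-1)] = -35/2
L_4(8) = (7)·(6)·(5)·(3)/[(5)·(4)·(3)·(1)] = 21/2
Sum: 4·(9/2) + (-8)·(-35/2) + 3·(21) + (-8)·(-35/2) + 6·(21/2) = 424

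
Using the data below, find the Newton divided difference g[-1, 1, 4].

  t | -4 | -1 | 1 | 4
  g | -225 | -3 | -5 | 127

g[-1,1] = (-5 - (-3)) / (1 - (-1)) = -1
g[1,4] = (127 - (-5)) / (4 - 1) = 44
g[-1,1,4] = (44 - (-1)) / (4 - (-1)) = 9

9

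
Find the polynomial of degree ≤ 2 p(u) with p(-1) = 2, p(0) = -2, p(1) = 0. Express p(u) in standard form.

Newton's divided differences:
p[-1,0] = (-2 - 2) / (0 - (-1)) = -4
p[0,1] = (0 - (-2)) / (1 - 0) = 2
p[-1,0,1] = (2 - (-4)) / (1 - (-1)) = 3
p(u) = 2 + (-4)·(u + 1) + 3·(u + 1)u
Expanding: p(u) = 3u^2 - u - 2

p(u) = 3u^2 - u - 2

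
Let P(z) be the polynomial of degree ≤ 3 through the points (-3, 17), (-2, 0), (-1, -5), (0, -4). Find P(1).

-3

Evaluate each Lagrange basis at z = 1:
L_0(1) = (3)·(2)·(1)/[(-1)·(-2)·(-3)] = -1
L_1(1) = (4)·(2)·(1)/[(1)·(-1)·(-2)] = 4
L_2(1) = (4)·(3)·(1)/[(2)·(1)·(-1)] = -6
L_3(1) = (4)·(3)·(2)/[(3)·(2)·(1)] = 4
Sum: 17·(-1) + 0 + (-5)·(-6) + (-4)·(4) = -3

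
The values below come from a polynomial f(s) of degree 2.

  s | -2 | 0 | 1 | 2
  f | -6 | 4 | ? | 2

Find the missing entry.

The 3 known values determine f uniquely (degree ≤ 2).
L_0(1) = (1)·(-1)/[(-2)·(-4)] = -1/8
L_1(1) = (3)·(-1)/[(2)·(-2)] = 3/4
L_2(1) = (3)·(1)/[(4)·(2)] = 3/8
Sum: (-6)·(-1/8) + 4·(3/4) + 2·(3/8) = 9/2

9/2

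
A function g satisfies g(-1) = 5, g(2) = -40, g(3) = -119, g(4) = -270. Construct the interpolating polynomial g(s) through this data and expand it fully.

g(s) = -4s^3 - 3s - 2

L_0(s) = (s - 2)(s - 3)(s - 4) / [-60] = -(1/60)s^3 + (3/20)s^2 - (13/30)s + 2/5
L_1(s) = (s + 1)(s - 3)(s - 4) / [6] = (1/6)s^3 - s^2 + (5/6)s + 2
L_2(s) = (s + 1)(s - 2)(s - 4) / [-4] = -(1/4)s^3 + (5/4)s^2 - (1/2)s - 2
L_3(s) = (s + 1)(s - 2)(s - 3) / [10] = (1/10)s^3 - (2/5)s^2 + (1/10)s + 3/5
g(s) = 5·L_0 + (-40)·L_1 + (-119)·L_2 + (-270)·L_3
  5·L_0(s) = -(1/12)s^3 + (3/4)s^2 - (13/6)s + 2
  (-40)·L_1(s) = -(20/3)s^3 + 40s^2 - (100/3)s - 80
  (-119)·L_2(s) = (119/4)s^3 - (595/4)s^2 + (119/2)s + 238
  (-270)·L_3(s) = -27s^3 + 108s^2 - 27s - 162
Adding term by term: -4s^3 - 3s - 2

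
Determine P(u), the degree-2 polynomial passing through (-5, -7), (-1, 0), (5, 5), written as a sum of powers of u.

P(u) = -(11/120)u^2 + (6/5)u + 31/24

Newton's divided differences:
P[-5,-1] = (0 - (-7)) / (-1 - (-5)) = 7/4
P[-1,5] = (5 - 0) / (5 - (-1)) = 5/6
P[-5,-1,5] = (5/6 - 7/4) / (5 - (-5)) = -11/120
P(u) = -7 + (7/4)·(u + 5) + (-11/120)·(u + 5)(u + 1)
Expanding: P(u) = -(11/120)u^2 + (6/5)u + 31/24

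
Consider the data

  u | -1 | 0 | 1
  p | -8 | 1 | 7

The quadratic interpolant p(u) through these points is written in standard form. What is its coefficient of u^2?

The leading coefficient equals the top divided difference p[-1,0,1].
p[-1,0] = (1 - (-8)) / (0 - (-1)) = 9
p[0,1] = (7 - 1) / (1 - 0) = 6
p[-1,0,1] = (6 - 9) / (1 - (-1)) = -3/2

-3/2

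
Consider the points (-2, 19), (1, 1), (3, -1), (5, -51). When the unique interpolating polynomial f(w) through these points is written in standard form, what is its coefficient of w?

0

L_0(w) = (w - 1)(w - 3)(w - 5) / [-105] = -(1/105)w^3 + (3/35)w^2 - (23/105)w + 1/7
L_1(w) = (w + 2)(w - 3)(w - 5) / [24] = (1/24)w^3 - (1/4)w^2 - (1/24)w + 5/4
L_2(w) = (w + 2)(w - 1)(w - 5) / [-20] = -(1/20)w^3 + (1/5)w^2 + (7/20)w - 1/2
L_3(w) = (w + 2)(w - 1)(w - 3) / [56] = (1/56)w^3 - (1/28)w^2 - (5/56)w + 3/28
f(w) = 19·L_0 + 1·L_1 + (-1)·L_2 + (-51)·L_3
Only the coefficient of w is needed; take it from each L_i and combine:
19·(-23/105) + 1·(-1/24) + (-1)·(7/20) + (-51)·(-5/56) = 0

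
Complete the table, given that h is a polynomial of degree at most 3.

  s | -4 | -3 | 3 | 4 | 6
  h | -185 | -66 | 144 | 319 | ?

1005

The 4 known values determine h uniquely (degree ≤ 3).
Evaluate each Lagrange basis at s = 6:
L_0(6) = (9)·(3)·(2)/[(-1)·(-7)·(-8)] = -27/28
L_1(6) = (10)·(3)·(2)/[(1)·(-6)·(-7)] = 10/7
L_2(6) = (10)·(9)·(2)/[(7)·(6)·(-1)] = -30/7
L_3(6) = (10)·(9)·(3)/[(8)·(7)·(1)] = 135/28
Sum: (-185)·(-27/28) + (-66)·(10/7) + 144·(-30/7) + 319·(135/28) = 1005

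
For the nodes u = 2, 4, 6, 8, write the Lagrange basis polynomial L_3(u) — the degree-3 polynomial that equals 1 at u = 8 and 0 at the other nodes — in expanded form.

L_3(u) = (u - 2)(u - 4)(u - 6) / [(6)·(4)·(2)]
       = (u^3 - 12u^2 + 44u - 48) / (48)

L_3(u) = (1/48)u^3 - (1/4)u^2 + (11/12)u - 1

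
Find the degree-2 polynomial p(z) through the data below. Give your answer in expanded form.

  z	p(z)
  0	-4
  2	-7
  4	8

p(z) = (9/4)z^2 - 6z - 4

L_0(z) = (z - 2)(z - 4) / [8] = (1/8)z^2 - (3/4)z + 1
L_1(z) = z(z - 4) / [-4] = -(1/4)z^2 + z
L_2(z) = z(z - 2) / [8] = (1/8)z^2 - (1/4)z
p(z) = (-4)·L_0 + (-7)·L_1 + 8·L_2
  (-4)·L_0(z) = -(1/2)z^2 + 3z - 4
  (-7)·L_1(z) = (7/4)z^2 - 7z
  8·L_2(z) = z^2 - 2z
Adding term by term: (9/4)z^2 - 6z - 4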